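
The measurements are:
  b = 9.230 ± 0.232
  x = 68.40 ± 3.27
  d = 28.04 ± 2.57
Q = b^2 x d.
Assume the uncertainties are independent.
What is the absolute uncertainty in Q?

For a monomial Q ∝ b^2, x, d, fractional errors add in quadrature:
  (2·δb/b)² = (2×0.0251)² = 0.00253;  (1·δx/x)² = (1×0.0478)² = 0.00229;  (1·δd/d)² = (1×0.0917)² = 0.00840
δQ/Q = √(0.0132) = 0.115
Q = 163400, so δQ = 0.115 × 163400 = 18800.

18800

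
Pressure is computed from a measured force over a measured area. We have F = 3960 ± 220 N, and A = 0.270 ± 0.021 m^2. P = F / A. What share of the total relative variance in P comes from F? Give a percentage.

33.8%

(δP/P)² = (1·δF/F)² + (-1·δA/A)²
  F term: (1×0.0556)² = 0.00309
  A term: (-1×0.0778)² = 0.00605
Total = 0.00914. Share from F = 0.00309/0.00914 = 0.338.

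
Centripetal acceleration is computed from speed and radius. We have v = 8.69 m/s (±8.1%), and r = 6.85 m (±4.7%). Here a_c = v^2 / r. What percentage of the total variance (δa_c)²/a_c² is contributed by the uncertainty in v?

(δa_c/a_c)² = (2·δv/v)² + (-1·δr/r)²
  v term: (2×0.0810)² = 0.0262
  r term: (-1×0.0470)² = 0.00221
Total = 0.0285. Share from v = 0.0262/0.0285 = 0.922.

92.2%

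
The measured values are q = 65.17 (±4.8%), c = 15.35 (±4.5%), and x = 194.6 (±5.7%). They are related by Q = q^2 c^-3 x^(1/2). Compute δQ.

Each factor contributes (exponent × relative error)² to (δQ/Q)²:
  (2·δq/q)² = (2×0.0480)² = 0.00922;  (-3·δc/c)² = (-3×0.0450)² = 0.0182;  (½·δx/x)² = (0.5×0.0570)² = 0.000812
δQ/Q = √(0.0283) = 0.168
Q = 16.38, so δQ = 0.168 × 16.38 = 2.75.

2.75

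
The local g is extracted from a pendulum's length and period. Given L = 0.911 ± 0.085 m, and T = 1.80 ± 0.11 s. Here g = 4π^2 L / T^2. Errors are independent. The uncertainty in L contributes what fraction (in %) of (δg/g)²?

(δg/g)² = (1·δL/L)² + (-2·δT/T)²
  L term: (1×0.0933)² = 0.00871
  T term: (-2×0.0611)² = 0.0149
Total = 0.0236. Share from L = 0.00871/0.0236 = 0.368.

36.8%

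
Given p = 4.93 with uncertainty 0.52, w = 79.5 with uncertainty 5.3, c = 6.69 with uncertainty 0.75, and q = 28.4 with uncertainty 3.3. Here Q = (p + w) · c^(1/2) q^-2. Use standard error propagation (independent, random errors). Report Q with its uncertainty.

0.271 ± 0.0669

Let u = p + w = 84.4. δu = √(δp² + δw²) = √(0.270 + 28.1) = 5.33, so δu/u = 0.0631.
Q is then a monomial in u, c, q:
δQ/Q = √((δu/u)² + (½·δc/c)² + (-2·δq/q)²) = √(0.00398 + 0.00314 + 0.0540) = 0.247
Q = 0.271, so δQ = 0.247 × 0.271 = 0.0669.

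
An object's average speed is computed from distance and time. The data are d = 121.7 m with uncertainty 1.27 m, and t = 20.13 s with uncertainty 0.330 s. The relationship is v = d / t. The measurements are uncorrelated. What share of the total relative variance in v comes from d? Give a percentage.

28.8%

(δv/v)² = (1·δd/d)² + (-1·δt/t)²
  d term: (1×0.0104)² = 0.000109
  t term: (-1×0.0164)² = 0.000269
Total = 0.000378. Share from d = 0.000109/0.000378 = 0.288.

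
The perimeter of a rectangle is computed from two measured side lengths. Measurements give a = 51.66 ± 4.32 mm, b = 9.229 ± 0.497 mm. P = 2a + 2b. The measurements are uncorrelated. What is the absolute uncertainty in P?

8.70 mm

Each term contributes (cᵢ δxᵢ)² to (δP)²:
  (2·δa)² = 74.6;  (2·δb)² = 0.988
δP = √(75.6) = 8.70 mm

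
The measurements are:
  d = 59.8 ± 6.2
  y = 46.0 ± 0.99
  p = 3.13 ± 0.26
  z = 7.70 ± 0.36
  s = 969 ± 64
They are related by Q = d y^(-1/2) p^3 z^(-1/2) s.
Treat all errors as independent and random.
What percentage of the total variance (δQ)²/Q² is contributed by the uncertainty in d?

(δQ/Q)² = (1·δd/d)² + (−½·δy/y)² + (3·δp/p)² + (−½·δz/z)² + (1·δs/s)²
  d term: (1×0.104)² = 0.0107
  y term: (-0.5×0.0215)² = 0.000116
  p term: (3×0.0831)² = 0.0621
  z term: (-0.5×0.0468)² = 0.000546
  s term: (1×0.0660)² = 0.00436
Total = 0.0779. Share from d = 0.0107/0.0779 = 0.138.

13.8%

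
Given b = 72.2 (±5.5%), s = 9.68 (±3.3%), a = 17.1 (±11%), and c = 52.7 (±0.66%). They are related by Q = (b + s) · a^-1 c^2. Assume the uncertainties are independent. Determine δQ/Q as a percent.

12.1%

Let u = b + s = 81.9. δu = √(δb² + δs²) = √(15.8 + 0.102) = 3.98, so δu/u = 0.0487.
Q is then a monomial in u, a, c:
δQ/Q = √((δu/u)² + (-1·δa/a)² + (2·δc/c)²) = √(0.00237 + 0.0121 + 0.000174) = 0.121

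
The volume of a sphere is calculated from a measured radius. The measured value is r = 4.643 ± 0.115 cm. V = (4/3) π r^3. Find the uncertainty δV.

V ∝ r^3, so δV/V = |3| · δr/r = 3 × 0.0248 = 0.0743.
V = 419.3 cm^3, so δV = 0.0743 × 419.3 = 31.2 cm^3.

31.2 cm^3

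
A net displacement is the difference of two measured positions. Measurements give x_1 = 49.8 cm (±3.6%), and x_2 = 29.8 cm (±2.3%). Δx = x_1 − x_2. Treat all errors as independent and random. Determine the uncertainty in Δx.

1.92 cm

Absolute uncertainties add in quadrature for a linear combination:
  (δx_1)² = 3.21;  (δx_2)² = 0.470
δΔx = √(3.68) = 1.92 cm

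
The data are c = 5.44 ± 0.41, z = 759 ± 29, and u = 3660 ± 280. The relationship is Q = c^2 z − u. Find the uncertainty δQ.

Let p = c^2·z = 22500. δp/p = √((2·δc/c)² + (1·δz/z)²) = √(0.0227 + 0.00146) = 0.156, so δp = 3490.
Q = p − u: δQ = √(δp² + δu²) = √(1.22e+07 + 78400) = 3500

3500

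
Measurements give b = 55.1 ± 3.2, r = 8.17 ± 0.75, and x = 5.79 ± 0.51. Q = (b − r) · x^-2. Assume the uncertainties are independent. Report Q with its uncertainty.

Let u = b − r = 46.9. δu = √(δb² + δr²) = √(10.2 + 0.562) = 3.29, so δu/u = 0.0700.
Q is then a monomial in u, x:
δQ/Q = √((δu/u)² + (-2·δx/x)²) = √(0.00490 + 0.0310) = 0.190
Q = 1.40, so δQ = 0.190 × 1.40 = 0.265.

1.40 ± 0.265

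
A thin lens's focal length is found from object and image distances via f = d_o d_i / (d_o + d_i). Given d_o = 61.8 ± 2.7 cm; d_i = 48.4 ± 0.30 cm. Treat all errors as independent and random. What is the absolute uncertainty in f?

∂f/∂d_o = (d_i/(d_o+d_i))² = 0.193;  ∂f/∂d_i = (d_o/(d_o+d_i))² = 0.314
δf = √((∂f/∂d_o · δd_o)² + (∂f/∂d_i · δd_i)²) = √(0.271 + 0.00890) = 0.529 cm

0.529 cm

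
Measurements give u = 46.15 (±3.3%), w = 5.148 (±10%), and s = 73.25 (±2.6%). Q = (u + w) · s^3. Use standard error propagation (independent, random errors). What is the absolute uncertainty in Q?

1.69e+06

Let h = u + w = 51.30. δh = √(δu² + δw²) = √(2.32 + 0.265) = 1.61, so δh/h = 0.0313.
Q is then a monomial in h, s:
δQ/Q = √((δh/h)² + (3·δs/s)²) = √(0.000982 + 0.00608) = 0.0841
Q = 2.016e+07, so δQ = 0.0841 × 2.016e+07 = 1.69e+06.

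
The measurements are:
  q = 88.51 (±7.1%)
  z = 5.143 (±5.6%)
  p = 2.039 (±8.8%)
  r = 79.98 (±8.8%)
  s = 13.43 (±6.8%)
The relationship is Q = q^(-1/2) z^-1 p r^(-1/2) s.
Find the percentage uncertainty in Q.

Q is a product of powers, so relative uncertainties combine in quadrature:
  (−½·δq/q)² = (-0.5×0.0710)² = 0.00126;  (-1·δz/z)² = (-1×0.0560)² = 0.00314;  (1·δp/p)² = (1×0.0880)² = 0.00774;  (−½·δr/r)² = (-0.5×0.0880)² = 0.00194;  (1·δs/s)² = (1×0.0680)² = 0.00462
δQ/Q = √(0.0187) = 0.137

13.7%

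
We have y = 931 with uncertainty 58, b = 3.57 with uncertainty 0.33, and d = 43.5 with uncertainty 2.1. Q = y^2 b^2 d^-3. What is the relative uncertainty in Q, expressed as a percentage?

Each factor contributes (exponent × relative error)² to (δQ/Q)²:
  (2·δy/y)² = (2×0.0623)² = 0.0155;  (2·δb/b)² = (2×0.0924)² = 0.0342;  (-3·δd/d)² = (-3×0.0483)² = 0.0210
δQ/Q = √(0.0707) = 0.266

26.6%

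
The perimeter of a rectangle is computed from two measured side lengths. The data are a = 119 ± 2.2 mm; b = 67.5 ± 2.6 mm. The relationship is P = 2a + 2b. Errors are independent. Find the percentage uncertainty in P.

1.83%

P is a linear combination, so absolute uncertainties add in quadrature:
  (2·δa)² = 19.4;  (2·δb)² = 27.0
δP = √(46.4) = 6.81 mm
P = 373 mm, so δP/P = 6.81/373 = 0.0183.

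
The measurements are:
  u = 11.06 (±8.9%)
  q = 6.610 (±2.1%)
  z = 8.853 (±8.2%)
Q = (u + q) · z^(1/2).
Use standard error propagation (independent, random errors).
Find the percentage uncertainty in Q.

6.96%

Let w = u + q = 17.67. δw = √(δu² + δq²) = √(0.969 + 0.0193) = 0.994, so δw/w = 0.0563.
Q is then a monomial in w, z:
δQ/Q = √((δw/w)² + (½·δz/z)²) = √(0.00316 + 0.00168) = 0.0696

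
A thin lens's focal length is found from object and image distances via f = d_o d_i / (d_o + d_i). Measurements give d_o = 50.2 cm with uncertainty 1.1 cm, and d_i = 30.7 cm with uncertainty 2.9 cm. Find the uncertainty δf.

∂f/∂d_o = (d_i/(d_o+d_i))² = 0.144;  ∂f/∂d_i = (d_o/(d_o+d_i))² = 0.385
δf = √((∂f/∂d_o · δd_o)² + (∂f/∂d_i · δd_i)²) = √(0.0251 + 1.25) = 1.13 cm

1.13 cm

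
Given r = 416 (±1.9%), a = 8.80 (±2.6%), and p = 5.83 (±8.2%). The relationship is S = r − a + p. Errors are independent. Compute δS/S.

0.0192

S is a linear combination, so absolute uncertainties add in quadrature:
  (δr)² = 62.5;  (δa)² = 0.0523;  (δp)² = 0.229
δS = √(62.8) = 7.92
S = 413, so δS/S = 7.92/413 = 0.0192.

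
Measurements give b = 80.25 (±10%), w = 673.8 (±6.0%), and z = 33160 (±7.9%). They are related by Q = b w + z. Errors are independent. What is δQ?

Let p = b·w = 54070. δp/p = √((1·δb/b)² + (1·δw/w)²) = √(0.0100 + 0.00360) = 0.117, so δp = 6310.
Q = p + z: δQ = √(δp² + δz²) = √(3.98e+07 + 6.86e+06) = 6830

6830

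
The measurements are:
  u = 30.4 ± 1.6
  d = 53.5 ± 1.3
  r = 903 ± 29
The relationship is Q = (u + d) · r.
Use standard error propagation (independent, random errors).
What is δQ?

3060

Let w = u + d = 83.9. δw = √(δu² + δd²) = √(2.56 + 1.69) = 2.06, so δw/w = 0.0246.
Q is then a monomial in w, r:
δQ/Q = √((δw/w)² + (1·δr/r)²) = √(0.000604 + 0.00103) = 0.0404
Q = 75800, so δQ = 0.0404 × 75800 = 3060.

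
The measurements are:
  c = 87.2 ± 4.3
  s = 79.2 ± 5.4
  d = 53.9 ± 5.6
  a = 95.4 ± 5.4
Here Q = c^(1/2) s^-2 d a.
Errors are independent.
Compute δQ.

1.39

Q is a product of powers, so relative uncertainties combine in quadrature:
  (½·δc/c)² = (0.5×0.0493)² = 0.000608;  (-2·δs/s)² = (-2×0.0682)² = 0.0186;  (1·δd/d)² = (1×0.104)² = 0.0108;  (1·δa/a)² = (1×0.0566)² = 0.00320
δQ/Q = √(0.0332) = 0.182
Q = 7.65, so δQ = 0.182 × 7.65 = 1.39.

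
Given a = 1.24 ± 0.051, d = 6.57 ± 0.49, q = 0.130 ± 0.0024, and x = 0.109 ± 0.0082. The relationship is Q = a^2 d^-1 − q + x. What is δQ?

0.0274

Let p = a^2·d^-1 = 0.234. δp/p = √((2·δa/a)² + (-1·δd/d)²) = √(0.00677 + 0.00556) = 0.111, so δp = 0.0260.
Q = p − q + x: δQ = √(δp² + δq² + δx²) = √(0.000675 + 5.76e-06 + 6.72e-05) = 0.0274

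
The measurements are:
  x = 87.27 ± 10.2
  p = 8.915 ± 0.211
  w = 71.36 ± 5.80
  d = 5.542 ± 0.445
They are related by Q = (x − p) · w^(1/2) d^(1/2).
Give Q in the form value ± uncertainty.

Let u = x − p = 78.35. δu = √(δx² + δp²) = √(104 + 0.0445) = 10.2, so δu/u = 0.130.
Q is then a monomial in u, w, d:
δQ/Q = √((δu/u)² + (½·δw/w)² + (½·δd/d)²) = √(0.0170 + 0.00165 + 0.00161) = 0.142
Q = 1558, so δQ = 0.142 × 1558 = 222.

1558 ± 222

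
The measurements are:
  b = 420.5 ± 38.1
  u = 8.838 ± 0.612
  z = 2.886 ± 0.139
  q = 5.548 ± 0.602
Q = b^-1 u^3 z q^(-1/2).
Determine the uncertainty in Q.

0.479

Since Q is a product/quotient, work with relative uncertainties:
  (-1·δb/b)² = (-1×0.0906)² = 0.00821;  (3·δu/u)² = (3×0.0692)² = 0.0432;  (1·δz/z)² = (1×0.0482)² = 0.00232;  (−½·δq/q)² = (-0.5×0.109)² = 0.00294
δQ/Q = √(0.0566) = 0.238
Q = 2.012, so δQ = 0.238 × 2.012 = 0.479.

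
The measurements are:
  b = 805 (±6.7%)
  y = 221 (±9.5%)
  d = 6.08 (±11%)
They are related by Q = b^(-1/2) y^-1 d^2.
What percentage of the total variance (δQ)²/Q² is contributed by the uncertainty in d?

82.7%

(δQ/Q)² = (−½·δb/b)² + (-1·δy/y)² + (2·δd/d)²
  b term: (-0.5×0.0670)² = 0.00112
  y term: (-1×0.0950)² = 0.00903
  d term: (2×0.110)² = 0.0484
Total = 0.0585. Share from d = 0.0484/0.0585 = 0.827.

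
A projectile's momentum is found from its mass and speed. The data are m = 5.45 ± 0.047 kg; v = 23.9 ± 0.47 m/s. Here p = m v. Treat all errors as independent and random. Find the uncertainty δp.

2.80 kg·m/s

Since p is a product/quotient, work with relative uncertainties:
  (1·δm/m)² = (1×0.00862)² = 7.44e-05;  (1·δv/v)² = (1×0.0197)² = 0.000387
δp/p = √(0.000461) = 0.0215
p = 130 kg·m/s, so δp = 0.0215 × 130 = 2.80 kg·m/s.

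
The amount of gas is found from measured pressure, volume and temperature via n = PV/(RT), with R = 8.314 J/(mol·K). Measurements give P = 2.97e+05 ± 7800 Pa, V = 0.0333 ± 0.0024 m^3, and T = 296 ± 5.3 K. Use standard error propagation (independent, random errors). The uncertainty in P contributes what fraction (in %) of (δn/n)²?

11.1%

(δn/n)² = (1·δP/P)² + (1·δV/V)² + (-1·δT/T)²
  P term: (1×0.0263)² = 0.000690
  V term: (1×0.0721)² = 0.00519
  T term: (-1×0.0179)² = 0.000321
Total = 0.00620. Share from P = 0.000690/0.00620 = 0.111.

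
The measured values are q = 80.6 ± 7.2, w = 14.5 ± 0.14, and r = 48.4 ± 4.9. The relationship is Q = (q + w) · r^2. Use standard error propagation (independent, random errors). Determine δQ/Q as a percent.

21.6%

Let u = q + w = 95.1. δu = √(δq² + δw²) = √(51.8 + 0.0196) = 7.20, so δu/u = 0.0757.
Q is then a monomial in u, r:
δQ/Q = √((δu/u)² + (2·δr/r)²) = √(0.00573 + 0.0410) = 0.216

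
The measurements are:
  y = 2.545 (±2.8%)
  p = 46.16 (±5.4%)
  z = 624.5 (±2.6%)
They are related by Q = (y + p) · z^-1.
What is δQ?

0.00448

Let u = y + p = 48.70. δu = √(δy² + δp²) = √(0.00508 + 6.21) = 2.49, so δu/u = 0.0512.
Q is then a monomial in u, z:
δQ/Q = √((δu/u)² + (-1·δz/z)²) = √(0.00262 + 0.000676) = 0.0574
Q = 0.07799, so δQ = 0.0574 × 0.07799 = 0.00448.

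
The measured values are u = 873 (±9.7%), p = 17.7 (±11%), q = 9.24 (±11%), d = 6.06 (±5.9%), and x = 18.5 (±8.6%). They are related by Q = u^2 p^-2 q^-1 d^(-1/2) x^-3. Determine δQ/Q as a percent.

40.7%

Since Q is a product/quotient, work with relative uncertainties:
  (2·δu/u)² = (2×0.0970)² = 0.0376;  (-2·δp/p)² = (-2×0.110)² = 0.0484;  (-1·δq/q)² = (-1×0.110)² = 0.0121;  (−½·δd/d)² = (-0.5×0.0590)² = 0.000870;  (-3·δx/x)² = (-3×0.0860)² = 0.0666
δQ/Q = √(0.166) = 0.407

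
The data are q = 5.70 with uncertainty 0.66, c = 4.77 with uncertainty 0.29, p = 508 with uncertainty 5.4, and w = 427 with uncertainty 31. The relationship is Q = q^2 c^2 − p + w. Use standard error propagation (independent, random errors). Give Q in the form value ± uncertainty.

Let h = q^2·c^2 = 739. δh/h = √((2·δq/q)² + (2·δc/c)²) = √(0.0536 + 0.0148) = 0.262, so δh = 193.
Q = h − p + w: δQ = √(δh² + δp² + δw²) = √(37400 + 29.2 + 961) = 196
Q = 658.

658 ± 196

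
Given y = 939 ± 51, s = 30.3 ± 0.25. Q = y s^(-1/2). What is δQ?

Relative error in a monomial: (δQ/Q)² = Σ (nᵢ · δxᵢ/xᵢ)².
  (1·δy/y)² = (1×0.0543)² = 0.00295;  (−½·δs/s)² = (-0.5×0.00825)² = 1.7e-05
δQ/Q = √(0.00297) = 0.0545
Q = 171, so δQ = 0.0545 × 171 = 9.29.

9.29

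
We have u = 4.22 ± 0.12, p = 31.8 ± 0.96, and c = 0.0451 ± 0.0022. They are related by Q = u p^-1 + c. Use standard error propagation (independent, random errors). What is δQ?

0.00593

Let w = u·p^-1 = 0.133. δw/w = √((1·δu/u)² + (-1·δp/p)²) = √(0.000809 + 0.000911) = 0.0415, so δw = 0.00550.
Q = w + c: δQ = √(δw² + δc²) = √(3.03e-05 + 4.84e-06) = 0.00593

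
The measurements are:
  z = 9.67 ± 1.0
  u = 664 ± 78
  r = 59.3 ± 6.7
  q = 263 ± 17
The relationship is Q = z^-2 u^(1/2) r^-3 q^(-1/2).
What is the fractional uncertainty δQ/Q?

0.403

Each factor contributes (exponent × relative error)² to (δQ/Q)²:
  (-2·δz/z)² = (-2×0.103)² = 0.0428;  (½·δu/u)² = (0.5×0.117)² = 0.00345;  (-3·δr/r)² = (-3×0.113)² = 0.115;  (−½·δq/q)² = (-0.5×0.0646)² = 0.00104
δQ/Q = √(0.162) = 0.403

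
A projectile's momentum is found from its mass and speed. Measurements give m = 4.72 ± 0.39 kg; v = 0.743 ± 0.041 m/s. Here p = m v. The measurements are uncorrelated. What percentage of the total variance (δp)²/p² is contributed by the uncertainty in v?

(δp/p)² = (1·δm/m)² + (1·δv/v)²
  m term: (1×0.0826)² = 0.00683
  v term: (1×0.0552)² = 0.00305
Total = 0.00987. Share from v = 0.00305/0.00987 = 0.308.

30.8%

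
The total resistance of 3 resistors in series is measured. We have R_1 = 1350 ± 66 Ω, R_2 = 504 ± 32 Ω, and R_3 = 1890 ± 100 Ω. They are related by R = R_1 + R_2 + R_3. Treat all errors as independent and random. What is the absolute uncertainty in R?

Each term contributes (cᵢ δxᵢ)² to (δR)²:
  (δR_1)² = 4360;  (δR_2)² = 1020;  (δR_3)² = 10000
δR = √(15400) = 124 Ω

124 Ω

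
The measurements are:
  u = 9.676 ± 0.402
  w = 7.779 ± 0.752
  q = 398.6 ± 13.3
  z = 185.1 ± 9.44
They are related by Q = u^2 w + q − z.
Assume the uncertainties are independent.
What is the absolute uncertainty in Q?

94.3

Let p = u^2·w = 728.3. δp/p = √((2·δu/u)² + (1·δw/w)²) = √(0.00690 + 0.00935) = 0.127, so δp = 92.8.
Q = p + q − z: δQ = √(δp² + δq² + δz²) = √(8620 + 177 + 89.1) = 94.3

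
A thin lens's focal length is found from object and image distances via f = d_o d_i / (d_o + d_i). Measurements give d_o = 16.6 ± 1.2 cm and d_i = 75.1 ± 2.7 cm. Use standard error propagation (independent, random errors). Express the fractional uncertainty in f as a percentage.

∂f/∂d_o = (d_i/(d_o+d_i))² = 0.671;  ∂f/∂d_i = (d_o/(d_o+d_i))² = 0.0328
δf = √((∂f/∂d_o · δd_o)² + (∂f/∂d_i · δd_i)²) = √(0.648 + 0.00783) = 0.810 cm
f = 13.6 cm, so δf/f = 0.810/13.6 = 0.0596.

5.96%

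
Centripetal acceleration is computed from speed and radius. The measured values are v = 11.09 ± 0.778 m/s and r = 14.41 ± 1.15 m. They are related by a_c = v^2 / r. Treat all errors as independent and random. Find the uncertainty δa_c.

For a monomial a_c ∝ v^2, r^-1, fractional errors add in quadrature:
  (2·δv/v)² = (2×0.0702)² = 0.0197;  (-1·δr/r)² = (-1×0.0798)² = 0.00637
δa_c/a_c = √(0.0261) = 0.161
a_c = 8.535 m/s^2, so δa_c = 0.161 × 8.535 = 1.38 m/s^2.

1.38 m/s^2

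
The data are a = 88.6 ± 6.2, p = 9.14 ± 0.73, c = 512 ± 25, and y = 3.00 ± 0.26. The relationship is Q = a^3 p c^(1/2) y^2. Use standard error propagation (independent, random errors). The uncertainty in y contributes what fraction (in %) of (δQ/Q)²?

(δQ/Q)² = (3·δa/a)² + (1·δp/p)² + (½·δc/c)² + (2·δy/y)²
  a term: (3×0.0700)² = 0.0441
  p term: (1×0.0799)² = 0.00638
  c term: (0.5×0.0488)² = 0.000596
  y term: (2×0.0867)² = 0.0300
Total = 0.0811. Share from y = 0.0300/0.0811 = 0.371.

37.1%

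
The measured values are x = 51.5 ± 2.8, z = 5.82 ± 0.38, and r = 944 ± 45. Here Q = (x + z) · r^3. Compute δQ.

7.29e+09

Let u = x + z = 57.3. δu = √(δx² + δz²) = √(7.84 + 0.144) = 2.83, so δu/u = 0.0493.
Q is then a monomial in u, r:
δQ/Q = √((δu/u)² + (3·δr/r)²) = √(0.00243 + 0.0205) = 0.151
Q = 4.82e+10, so δQ = 0.151 × 4.82e+10 = 7.29e+09.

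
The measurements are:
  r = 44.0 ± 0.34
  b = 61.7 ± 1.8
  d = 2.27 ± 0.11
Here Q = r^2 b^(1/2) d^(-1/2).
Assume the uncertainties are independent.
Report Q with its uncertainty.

For a monomial Q ∝ r^2, b^(1/2), d^(-1/2), fractional errors add in quadrature:
  (2·δr/r)² = (2×0.00773)² = 0.000239;  (½·δb/b)² = (0.5×0.0292)² = 0.000213;  (−½·δd/d)² = (-0.5×0.0485)² = 0.000587
δQ/Q = √(0.00104) = 0.0322
Q = 10100, so δQ = 0.0322 × 10100 = 325.

10100 ± 325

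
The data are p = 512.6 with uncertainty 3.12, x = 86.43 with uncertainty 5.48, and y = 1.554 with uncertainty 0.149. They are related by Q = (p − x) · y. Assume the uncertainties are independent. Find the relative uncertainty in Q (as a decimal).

0.0970

Let u = p − x = 426.2. δu = √(δp² + δx²) = √(9.73 + 30.0) = 6.31, so δu/u = 0.0148.
Q is then a monomial in u, y:
δQ/Q = √((δu/u)² + (1·δy/y)²) = √(0.000219 + 0.00919) = 0.0970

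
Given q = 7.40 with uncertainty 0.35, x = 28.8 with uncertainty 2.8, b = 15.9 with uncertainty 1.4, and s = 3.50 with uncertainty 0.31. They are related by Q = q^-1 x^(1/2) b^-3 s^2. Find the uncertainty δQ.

0.000719

For a monomial Q ∝ q^-1, x^(1/2), b^-3, s^2, fractional errors add in quadrature:
  (-1·δq/q)² = (-1×0.0473)² = 0.00224;  (½·δx/x)² = (0.5×0.0972)² = 0.00236;  (-3·δb/b)² = (-3×0.0881)² = 0.0698;  (2·δs/s)² = (2×0.0886)² = 0.0314
δQ/Q = √(0.106) = 0.325
Q = 0.00221, so δQ = 0.325 × 0.00221 = 0.000719.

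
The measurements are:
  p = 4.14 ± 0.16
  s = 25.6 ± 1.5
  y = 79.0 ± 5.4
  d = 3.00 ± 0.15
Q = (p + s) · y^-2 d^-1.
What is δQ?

0.000245

Let u = p + s = 29.7. δu = √(δp² + δs²) = √(0.0256 + 2.25) = 1.51, so δu/u = 0.0507.
Q is then a monomial in u, y, d:
δQ/Q = √((δu/u)² + (-2·δy/y)² + (-1·δd/d)²) = √(0.00257 + 0.0187 + 0.00250) = 0.154
Q = 0.00159, so δQ = 0.154 × 0.00159 = 0.000245.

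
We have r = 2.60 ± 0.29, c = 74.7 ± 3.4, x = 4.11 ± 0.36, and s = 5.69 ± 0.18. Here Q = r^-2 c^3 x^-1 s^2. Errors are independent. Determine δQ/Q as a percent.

28.3%

Relative error in a monomial: (δQ/Q)² = Σ (nᵢ · δxᵢ/xᵢ)².
  (-2·δr/r)² = (-2×0.112)² = 0.0498;  (3·δc/c)² = (3×0.0455)² = 0.0186;  (-1·δx/x)² = (-1×0.0876)² = 0.00767;  (2·δs/s)² = (2×0.0316)² = 0.00400
δQ/Q = √(0.0801) = 0.283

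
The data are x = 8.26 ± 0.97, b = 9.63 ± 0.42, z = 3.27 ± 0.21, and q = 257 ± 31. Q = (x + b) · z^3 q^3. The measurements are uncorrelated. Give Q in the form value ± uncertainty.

(1.06 ± 0.440) × 10^10

Let u = x + b = 17.9. δu = √(δx² + δb²) = √(0.941 + 0.176) = 1.06, so δu/u = 0.0591.
Q is then a monomial in u, z, q:
δQ/Q = √((δu/u)² + (3·δz/z)² + (3·δq/q)²) = √(0.00349 + 0.0371 + 0.131) = 0.414
Q = 1.06e+10, so δQ = 0.414 × 1.06e+10 = 4.4e+09.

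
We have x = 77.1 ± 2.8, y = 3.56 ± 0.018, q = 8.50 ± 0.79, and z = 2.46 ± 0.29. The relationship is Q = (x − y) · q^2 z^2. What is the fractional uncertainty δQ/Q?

0.303

Let u = x − y = 73.5. δu = √(δx² + δy²) = √(7.84 + 0.000324) = 2.80, so δu/u = 0.0381.
Q is then a monomial in u, q, z:
δQ/Q = √((δu/u)² + (2·δq/q)² + (2·δz/z)²) = √(0.00145 + 0.0346 + 0.0556) = 0.303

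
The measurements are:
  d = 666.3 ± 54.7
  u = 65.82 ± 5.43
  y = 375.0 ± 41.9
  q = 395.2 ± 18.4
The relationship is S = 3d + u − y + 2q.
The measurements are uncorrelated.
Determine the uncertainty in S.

Sums and differences: (δS)² = Σ (cᵢ δxᵢ)².
  (3·δd)² = 26900;  (δu)² = 29.5;  (δy)² = 1760;  (2·δq)² = 1350
δS = √(30100) = 173

173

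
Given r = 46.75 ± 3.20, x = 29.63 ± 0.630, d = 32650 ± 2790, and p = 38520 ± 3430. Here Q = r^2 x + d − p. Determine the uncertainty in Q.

Let w = r^2·x = 64760. δw/w = √((2·δr/r)² + (1·δx/x)²) = √(0.0187 + 0.000452) = 0.139, so δw = 8970.
Q = w + d − p: δQ = √(δw² + δd² + δp²) = √(8.05e+07 + 7.78e+06 + 1.18e+07) = 10000

10000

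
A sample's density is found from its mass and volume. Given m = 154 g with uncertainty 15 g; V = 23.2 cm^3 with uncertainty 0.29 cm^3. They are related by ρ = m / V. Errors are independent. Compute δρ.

0.652 g/cm^3

Each factor contributes (exponent × relative error)² to (δρ/ρ)²:
  (1·δm/m)² = (1×0.0974)² = 0.00949;  (-1·δV/V)² = (-1×0.0125)² = 0.000156
δρ/ρ = √(0.00964) = 0.0982
ρ = 6.64 g/cm^3, so δρ = 0.0982 × 6.64 = 0.652 g/cm^3.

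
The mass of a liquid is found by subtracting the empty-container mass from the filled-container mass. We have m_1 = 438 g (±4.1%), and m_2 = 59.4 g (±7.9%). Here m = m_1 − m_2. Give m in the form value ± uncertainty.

Sums and differences: (δm)² = Σ (cᵢ δxᵢ)².
  (δm_1)² = 322;  (δm_2)² = 22.0
δm = √(345) = 18.6 g
m = 379 g.

379 ± 18.6 g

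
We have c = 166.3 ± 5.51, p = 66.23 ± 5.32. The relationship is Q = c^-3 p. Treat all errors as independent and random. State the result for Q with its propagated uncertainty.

(1.440 ± 0.184) × 10^-5

Since Q is a product/quotient, work with relative uncertainties:
  (-3·δc/c)² = (-3×0.0331)² = 0.00988;  (1·δp/p)² = (1×0.0803)² = 0.00645
δQ/Q = √(0.0163) = 0.128
Q = 1.44e-05, so δQ = 0.128 × 1.44e-05 = 1.84e-06.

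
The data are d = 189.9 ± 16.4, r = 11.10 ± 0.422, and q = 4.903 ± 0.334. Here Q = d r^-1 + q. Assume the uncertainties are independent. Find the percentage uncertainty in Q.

7.49%

Let p = d·r^-1 = 17.11. δp/p = √((1·δd/d)² + (-1·δr/r)²) = √(0.00746 + 0.00145) = 0.0944, so δp = 1.61.
Q = p + q: δQ = √(δp² + δq²) = √(2.61 + 0.112) = 1.65
Q = 22.01, so δQ/Q = 1.65/22.01 = 0.0749.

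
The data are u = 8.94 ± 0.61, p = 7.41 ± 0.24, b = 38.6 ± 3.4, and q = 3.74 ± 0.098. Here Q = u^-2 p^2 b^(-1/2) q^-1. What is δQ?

0.00472

Each factor contributes (exponent × relative error)² to (δQ/Q)²:
  (-2·δu/u)² = (-2×0.0682)² = 0.0186;  (2·δp/p)² = (2×0.0324)² = 0.00420;  (−½·δb/b)² = (-0.5×0.0881)² = 0.00194;  (-1·δq/q)² = (-1×0.0262)² = 0.000687
δQ/Q = √(0.0254) = 0.160
Q = 0.0296, so δQ = 0.160 × 0.0296 = 0.00472.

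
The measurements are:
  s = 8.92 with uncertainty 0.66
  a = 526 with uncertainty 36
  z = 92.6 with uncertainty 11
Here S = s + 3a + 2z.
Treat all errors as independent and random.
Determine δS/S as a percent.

6.22%

Sums and differences: (δS)² = Σ (cᵢ δxᵢ)².
  (δs)² = 0.436;  (3·δa)² = 11700;  (2·δz)² = 484
δS = √(12100) = 110
S = 1770, so δS/S = 110/1770 = 0.0622.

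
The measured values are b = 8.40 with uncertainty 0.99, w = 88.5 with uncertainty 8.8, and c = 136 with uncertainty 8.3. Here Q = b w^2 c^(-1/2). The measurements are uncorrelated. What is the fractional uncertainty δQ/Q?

Q is a product of powers, so relative uncertainties combine in quadrature:
  (1·δb/b)² = (1×0.118)² = 0.0139;  (2·δw/w)² = (2×0.0994)² = 0.0395;  (−½·δc/c)² = (-0.5×0.0610)² = 0.000931
δQ/Q = √(0.0544) = 0.233

0.233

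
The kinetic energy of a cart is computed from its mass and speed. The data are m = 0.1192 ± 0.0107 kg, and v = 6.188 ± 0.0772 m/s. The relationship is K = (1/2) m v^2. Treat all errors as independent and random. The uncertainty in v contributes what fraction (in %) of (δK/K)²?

7.17%

(δK/K)² = (1·δm/m)² + (2·δv/v)²
  m term: (1×0.0898)² = 0.00806
  v term: (2×0.0125)² = 0.000623
Total = 0.00868. Share from v = 0.000623/0.00868 = 0.0717.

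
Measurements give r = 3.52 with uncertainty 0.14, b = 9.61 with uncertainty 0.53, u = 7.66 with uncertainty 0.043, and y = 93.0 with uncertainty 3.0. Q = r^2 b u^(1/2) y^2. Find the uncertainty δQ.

3.32e+05

Products/powers → add relative errors in quadrature, weighted by exponent:
  (2·δr/r)² = (2×0.0398)² = 0.00633;  (1·δb/b)² = (1×0.0552)² = 0.00304;  (½·δu/u)² = (0.5×0.00561)² = 7.88e-06;  (2·δy/y)² = (2×0.0323)² = 0.00416
δQ/Q = √(0.0135) = 0.116
Q = 2.85e+06, so δQ = 0.116 × 2.85e+06 = 3.32e+05.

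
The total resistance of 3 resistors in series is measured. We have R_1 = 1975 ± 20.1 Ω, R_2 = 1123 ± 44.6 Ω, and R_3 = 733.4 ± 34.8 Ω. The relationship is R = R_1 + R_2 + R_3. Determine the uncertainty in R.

For a sum/difference, combine absolute errors in quadrature:
  (δR_1)² = 404;  (δR_2)² = 1990;  (δR_3)² = 1210
δR = √(3600) = 60.0 Ω

60.0 Ω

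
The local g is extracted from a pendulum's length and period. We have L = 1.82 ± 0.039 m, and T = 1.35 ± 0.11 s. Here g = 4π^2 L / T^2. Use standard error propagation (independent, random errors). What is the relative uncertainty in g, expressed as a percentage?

Relative error in a monomial: (δg/g)² = Σ (nᵢ · δxᵢ/xᵢ)².
  (1·δL/L)² = (1×0.0214)² = 0.000459;  (-2·δT/T)² = (-2×0.0815)² = 0.0266
δg/g = √(0.0270) = 0.164

16.4%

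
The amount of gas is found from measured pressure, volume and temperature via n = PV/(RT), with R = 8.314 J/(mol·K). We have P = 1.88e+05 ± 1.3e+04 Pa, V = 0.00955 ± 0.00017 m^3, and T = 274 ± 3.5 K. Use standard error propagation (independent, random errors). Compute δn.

0.0572 mol

For a monomial n ∝ P, V, T^-1, fractional errors add in quadrature:
  (1·δP/P)² = (1×0.0691)² = 0.00478;  (1·δV/V)² = (1×0.0178)² = 0.000317;  (-1·δT/T)² = (-1×0.0128)² = 0.000163
δn/n = √(0.00526) = 0.0725
n = 0.788 mol, so δn = 0.0725 × 0.788 = 0.0572 mol.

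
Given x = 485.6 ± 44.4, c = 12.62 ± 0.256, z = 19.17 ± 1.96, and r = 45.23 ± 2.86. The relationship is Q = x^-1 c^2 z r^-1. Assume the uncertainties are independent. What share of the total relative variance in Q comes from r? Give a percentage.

(δQ/Q)² = (-1·δx/x)² + (2·δc/c)² + (1·δz/z)² + (-1·δr/r)²
  x term: (-1×0.0914)² = 0.00836
  c term: (2×0.0203)² = 0.00165
  z term: (1×0.102)² = 0.0105
  r term: (-1×0.0632)² = 0.00400
Total = 0.0245. Share from r = 0.00400/0.0245 = 0.163.

16.3%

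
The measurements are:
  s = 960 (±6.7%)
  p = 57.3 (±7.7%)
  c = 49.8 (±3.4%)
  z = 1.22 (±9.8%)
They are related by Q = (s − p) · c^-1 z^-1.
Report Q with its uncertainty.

14.9 ± 1.87

Let u = s − p = 903. δu = √(δs² + δp²) = √(4140 + 19.5) = 64.5, so δu/u = 0.0714.
Q is then a monomial in u, c, z:
δQ/Q = √((δu/u)² + (-1·δc/c)² + (-1·δz/z)²) = √(0.00510 + 0.00116 + 0.00960) = 0.126
Q = 14.9, so δQ = 0.126 × 14.9 = 1.87.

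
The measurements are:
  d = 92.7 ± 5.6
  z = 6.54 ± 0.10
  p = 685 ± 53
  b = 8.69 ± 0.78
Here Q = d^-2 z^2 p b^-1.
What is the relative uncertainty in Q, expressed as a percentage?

17.2%

Relative error in a monomial: (δQ/Q)² = Σ (nᵢ · δxᵢ/xᵢ)².
  (-2·δd/d)² = (-2×0.0604)² = 0.0146;  (2·δz/z)² = (2×0.0153)² = 0.000935;  (1·δp/p)² = (1×0.0774)² = 0.00599;  (-1·δb/b)² = (-1×0.0898)² = 0.00806
δQ/Q = √(0.0296) = 0.172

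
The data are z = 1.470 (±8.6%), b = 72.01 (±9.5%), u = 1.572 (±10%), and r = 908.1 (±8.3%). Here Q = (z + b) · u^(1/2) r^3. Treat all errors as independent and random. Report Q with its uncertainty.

(6.899 ± 1.87) × 10^10

Let w = z + b = 73.48. δw = √(δz² + δb²) = √(0.0160 + 46.8) = 6.84, so δw/w = 0.0931.
Q is then a monomial in w, u, r:
δQ/Q = √((δw/w)² + (½·δu/u)² + (3·δr/r)²) = √(0.00867 + 0.00250 + 0.0620) = 0.271
Q = 6.899e+10, so δQ = 0.271 × 6.899e+10 = 1.87e+10.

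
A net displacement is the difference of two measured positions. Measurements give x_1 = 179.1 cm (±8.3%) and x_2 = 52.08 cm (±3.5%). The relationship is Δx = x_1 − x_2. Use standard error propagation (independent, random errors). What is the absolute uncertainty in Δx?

For a sum/difference, combine absolute errors in quadrature:
  (δx_1)² = 221;  (δx_2)² = 3.32
δΔx = √(224) = 15.0 cm

15.0 cm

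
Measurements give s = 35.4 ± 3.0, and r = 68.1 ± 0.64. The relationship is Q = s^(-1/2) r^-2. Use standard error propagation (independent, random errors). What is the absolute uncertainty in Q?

1.68e-06

Each factor contributes (exponent × relative error)² to (δQ/Q)²:
  (−½·δs/s)² = (-0.5×0.0847)² = 0.00180;  (-2·δr/r)² = (-2×0.00940)² = 0.000353
δQ/Q = √(0.00215) = 0.0464
Q = 3.62e-05, so δQ = 0.0464 × 3.62e-05 = 1.68e-06.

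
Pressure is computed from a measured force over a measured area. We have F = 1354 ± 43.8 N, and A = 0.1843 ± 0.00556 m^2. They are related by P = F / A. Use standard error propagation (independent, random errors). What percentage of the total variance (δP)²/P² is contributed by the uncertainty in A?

46.5%

(δP/P)² = (1·δF/F)² + (-1·δA/A)²
  F term: (1×0.0323)² = 0.00105
  A term: (-1×0.0302)² = 0.000910
Total = 0.00196. Share from A = 0.000910/0.00196 = 0.465.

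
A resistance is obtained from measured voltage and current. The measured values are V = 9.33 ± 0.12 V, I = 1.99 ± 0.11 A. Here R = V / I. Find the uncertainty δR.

Since R is a product/quotient, work with relative uncertainties:
  (1·δV/V)² = (1×0.0129)² = 0.000165;  (-1·δI/I)² = (-1×0.0553)² = 0.00306
δR/R = √(0.00322) = 0.0568
R = 4.69 Ω, so δR = 0.0568 × 4.69 = 0.266 Ω.

0.266 Ω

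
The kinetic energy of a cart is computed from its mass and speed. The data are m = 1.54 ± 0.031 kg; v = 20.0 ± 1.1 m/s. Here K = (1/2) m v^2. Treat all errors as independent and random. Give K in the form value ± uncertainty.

Products/powers → add relative errors in quadrature, weighted by exponent:
  (1·δm/m)² = (1×0.0201)² = 0.000405;  (2·δv/v)² = (2×0.0550)² = 0.0121
δK/K = √(0.0125) = 0.112
K = 308 J, so δK = 0.112 × 308 = 34.4 J.

308 ± 34.4 J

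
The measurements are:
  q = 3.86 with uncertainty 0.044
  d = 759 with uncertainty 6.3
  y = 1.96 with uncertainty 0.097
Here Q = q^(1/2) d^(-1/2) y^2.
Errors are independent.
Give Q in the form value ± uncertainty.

Relative error in a monomial: (δQ/Q)² = Σ (nᵢ · δxᵢ/xᵢ)².
  (½·δq/q)² = (0.5×0.0114)² = 3.25e-05;  (−½·δd/d)² = (-0.5×0.00830)² = 1.72e-05;  (2·δy/y)² = (2×0.0495)² = 0.00980
δQ/Q = √(0.00985) = 0.0992
Q = 0.274, so δQ = 0.0992 × 0.274 = 0.0272.

0.274 ± 0.0272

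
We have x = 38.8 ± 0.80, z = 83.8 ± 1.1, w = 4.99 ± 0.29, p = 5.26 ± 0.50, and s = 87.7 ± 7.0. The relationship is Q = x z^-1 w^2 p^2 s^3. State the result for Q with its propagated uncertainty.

Q is a product of powers, so relative uncertainties combine in quadrature:
  (1·δx/x)² = (1×0.0206)² = 0.000425;  (-1·δz/z)² = (-1×0.0131)² = 0.000172;  (2·δw/w)² = (2×0.0581)² = 0.0135;  (2·δp/p)² = (2×0.0951)² = 0.0361;  (3·δs/s)² = (3×0.0798)² = 0.0573
δQ/Q = √(0.108) = 0.328
Q = 2.15e+08, so δQ = 0.328 × 2.15e+08 = 7.06e+07.

(2.15 ± 0.706) × 10^8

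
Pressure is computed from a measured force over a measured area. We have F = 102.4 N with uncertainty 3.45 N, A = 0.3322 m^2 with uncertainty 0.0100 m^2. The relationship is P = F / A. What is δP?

13.9 Pa

For a monomial P ∝ F, A^-1, fractional errors add in quadrature:
  (1·δF/F)² = (1×0.0337)² = 0.00114;  (-1·δA/A)² = (-1×0.0301)² = 0.000906
δP/P = √(0.00204) = 0.0452
P = 308.2 Pa, so δP = 0.0452 × 308.2 = 13.9 Pa.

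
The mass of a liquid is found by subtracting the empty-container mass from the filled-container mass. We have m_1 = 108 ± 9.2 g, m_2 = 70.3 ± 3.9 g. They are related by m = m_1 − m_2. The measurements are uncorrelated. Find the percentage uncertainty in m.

m is a linear combination, so absolute uncertainties add in quadrature:
  (δm_1)² = 84.6;  (δm_2)² = 15.2
δm = √(99.8) = 9.99 g
m = 37.7 g, so δm/m = 9.99/37.7 = 0.265.

26.5%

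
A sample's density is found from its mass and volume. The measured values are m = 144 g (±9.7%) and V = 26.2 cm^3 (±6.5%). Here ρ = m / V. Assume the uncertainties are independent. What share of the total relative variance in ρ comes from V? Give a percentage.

31.0%

(δρ/ρ)² = (1·δm/m)² + (-1·δV/V)²
  m term: (1×0.0970)² = 0.00941
  V term: (-1×0.0650)² = 0.00423
Total = 0.0136. Share from V = 0.00423/0.0136 = 0.310.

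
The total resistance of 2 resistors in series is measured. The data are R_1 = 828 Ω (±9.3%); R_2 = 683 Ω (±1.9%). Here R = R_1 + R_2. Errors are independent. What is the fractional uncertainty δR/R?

For a sum/difference, combine absolute errors in quadrature:
  (δR_1)² = 5930;  (δR_2)² = 168
δR = √(6100) = 78.1 Ω
R = 1510 Ω, so δR/R = 78.1/1510 = 0.0517.

0.0517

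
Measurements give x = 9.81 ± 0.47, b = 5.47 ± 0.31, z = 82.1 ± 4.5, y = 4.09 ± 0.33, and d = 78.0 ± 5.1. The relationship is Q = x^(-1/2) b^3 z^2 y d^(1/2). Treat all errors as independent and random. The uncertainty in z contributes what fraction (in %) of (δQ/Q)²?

24.5%

(δQ/Q)² = (−½·δx/x)² + (3·δb/b)² + (2·δz/z)² + (1·δy/y)² + (½·δd/d)²
  x term: (-0.5×0.0479)² = 0.000574
  b term: (3×0.0567)² = 0.0289
  z term: (2×0.0548)² = 0.0120
  y term: (1×0.0807)² = 0.00651
  d term: (0.5×0.0654)² = 0.00107
Total = 0.0491. Share from z = 0.0120/0.0491 = 0.245.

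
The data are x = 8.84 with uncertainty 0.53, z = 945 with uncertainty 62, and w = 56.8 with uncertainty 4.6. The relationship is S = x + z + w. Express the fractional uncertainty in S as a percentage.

S is a linear combination, so absolute uncertainties add in quadrature:
  (δx)² = 0.281;  (δz)² = 3840;  (δw)² = 21.2
δS = √(3870) = 62.2
S = 1010, so δS/S = 62.2/1010 = 0.0615.

6.15%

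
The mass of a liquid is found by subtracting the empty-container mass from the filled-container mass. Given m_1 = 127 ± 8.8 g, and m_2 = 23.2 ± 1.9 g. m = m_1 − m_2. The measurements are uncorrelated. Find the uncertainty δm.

9.00 g

For a sum/difference, combine absolute errors in quadrature:
  (δm_1)² = 77.4;  (δm_2)² = 3.61
δm = √(81.1) = 9.00 g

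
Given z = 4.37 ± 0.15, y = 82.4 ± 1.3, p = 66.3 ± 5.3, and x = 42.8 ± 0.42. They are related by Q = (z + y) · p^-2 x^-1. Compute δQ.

Let u = z + y = 86.8. δu = √(δz² + δy²) = √(0.0225 + 1.69) = 1.31, so δu/u = 0.0151.
Q is then a monomial in u, p, x:
δQ/Q = √((δu/u)² + (-2·δp/p)² + (-1·δx/x)²) = √(0.000227 + 0.0256 + 9.63e-05) = 0.161
Q = 0.000461, so δQ = 0.161 × 0.000461 = 7.42e-05.

7.42e-05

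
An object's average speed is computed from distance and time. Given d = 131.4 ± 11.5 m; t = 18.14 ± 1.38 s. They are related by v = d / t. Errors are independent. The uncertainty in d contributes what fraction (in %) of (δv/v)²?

57.0%

(δv/v)² = (1·δd/d)² + (-1·δt/t)²
  d term: (1×0.0875)² = 0.00766
  t term: (-1×0.0761)² = 0.00579
Total = 0.0134. Share from d = 0.00766/0.0134 = 0.570.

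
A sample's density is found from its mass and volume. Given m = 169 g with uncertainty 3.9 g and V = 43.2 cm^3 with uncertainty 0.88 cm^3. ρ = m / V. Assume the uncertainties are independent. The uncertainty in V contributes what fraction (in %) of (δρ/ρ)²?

(δρ/ρ)² = (1·δm/m)² + (-1·δV/V)²
  m term: (1×0.0231)² = 0.000533
  V term: (-1×0.0204)² = 0.000415
Total = 0.000947. Share from V = 0.000415/0.000947 = 0.438.

43.8%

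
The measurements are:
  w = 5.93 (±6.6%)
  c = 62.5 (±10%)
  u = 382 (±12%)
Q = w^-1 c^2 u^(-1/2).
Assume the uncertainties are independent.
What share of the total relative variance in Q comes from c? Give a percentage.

(δQ/Q)² = (-1·δw/w)² + (2·δc/c)² + (−½·δu/u)²
  w term: (-1×0.0660)² = 0.00436
  c term: (2×0.100)² = 0.0400
  u term: (-0.5×0.120)² = 0.00360
Total = 0.0480. Share from c = 0.0400/0.0480 = 0.834.

83.4%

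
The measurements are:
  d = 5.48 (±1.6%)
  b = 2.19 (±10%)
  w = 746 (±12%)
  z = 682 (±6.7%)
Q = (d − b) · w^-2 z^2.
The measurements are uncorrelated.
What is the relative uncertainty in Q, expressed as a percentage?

Let u = d − b = 3.29. δu = √(δd² + δb²) = √(0.00769 + 0.0480) = 0.236, so δu/u = 0.0717.
Q is then a monomial in u, w, z:
δQ/Q = √((δu/u)² + (-2·δw/w)² + (2·δz/z)²) = √(0.00514 + 0.0576 + 0.0180) = 0.284

28.4%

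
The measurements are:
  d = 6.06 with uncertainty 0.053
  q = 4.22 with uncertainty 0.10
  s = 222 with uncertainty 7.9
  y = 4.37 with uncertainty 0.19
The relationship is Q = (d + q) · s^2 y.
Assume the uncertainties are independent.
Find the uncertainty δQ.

Let u = d + q = 10.3. δu = √(δd² + δq²) = √(0.00281 + 0.0100) = 0.113, so δu/u = 0.0110.
Q is then a monomial in u, s, y:
δQ/Q = √((δu/u)² + (2·δs/s)² + (1·δy/y)²) = √(0.000121 + 0.00507 + 0.00189) = 0.0841
Q = 2.21e+06, so δQ = 0.0841 × 2.21e+06 = 1.86e+05.

1.86e+05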